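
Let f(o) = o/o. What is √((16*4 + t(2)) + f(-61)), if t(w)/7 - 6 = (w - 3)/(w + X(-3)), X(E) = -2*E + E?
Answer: 4*√165/5 ≈ 10.276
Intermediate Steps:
X(E) = -E
t(w) = 42 + 7*(-3 + w)/(3 + w) (t(w) = 42 + 7*((w - 3)/(w - 1*(-3))) = 42 + 7*((-3 + w)/(w + 3)) = 42 + 7*((-3 + w)/(3 + w)) = 42 + 7*(-3 + w)/(3 + w))
f(o) = 1
√((16*4 + t(2)) + f(-61)) = √((16*4 + 7*(15 + 7*2)/(3 + 2)) + 1) = √((64 + 7*(15 + 14)/5) + 1) = √((64 + 7*(⅕)*29) + 1) = √((64 + 203/5) + 1) = √(523/5 + 1) = √(528/5) = 4*√165/5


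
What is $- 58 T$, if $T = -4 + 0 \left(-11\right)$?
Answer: $232$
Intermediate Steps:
$T = -4$ ($T = -4 + 0 = -4$)
$- 58 T = \left(-58\right) \left(-4\right) = 232$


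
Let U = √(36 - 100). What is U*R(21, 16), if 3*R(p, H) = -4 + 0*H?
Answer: -32*I/3 ≈ -10.667*I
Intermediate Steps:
R(p, H) = -4/3 (R(p, H) = (-4 + 0*H)/3 = (-4 + 0)/3 = (⅓)*(-4) = -4/3)
U = 8*I (U = √(-64) = 8*I ≈ 8.0*I)
U*R(21, 16) = (8*I)*(-4/3) = -32*I/3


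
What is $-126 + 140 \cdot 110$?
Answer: $15274$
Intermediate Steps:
$-126 + 140 \cdot 110 = -126 + 15400 = 15274$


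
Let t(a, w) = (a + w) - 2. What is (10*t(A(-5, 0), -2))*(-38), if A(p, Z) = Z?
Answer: 1520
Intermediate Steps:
t(a, w) = -2 + a + w
(10*t(A(-5, 0), -2))*(-38) = (10*(-2 + 0 - 2))*(-38) = (10*(-4))*(-38) = -40*(-38) = 1520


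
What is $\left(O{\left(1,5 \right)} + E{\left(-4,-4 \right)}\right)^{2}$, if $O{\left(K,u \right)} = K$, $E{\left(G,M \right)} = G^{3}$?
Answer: $3969$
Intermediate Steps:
$\left(O{\left(1,5 \right)} + E{\left(-4,-4 \right)}\right)^{2} = \left(1 + \left(-4\right)^{3}\right)^{2} = \left(1 - 64\right)^{2} = \left(-63\right)^{2} = 3969$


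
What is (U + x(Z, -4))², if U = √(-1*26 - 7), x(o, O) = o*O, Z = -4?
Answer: (16 + I*√33)² ≈ 223.0 + 183.83*I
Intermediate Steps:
x(o, O) = O*o
U = I*√33 (U = √(-26 - 7) = √(-33) = I*√33 ≈ 5.7446*I)
(U + x(Z, -4))² = (I*√33 - 4*(-4))² = (I*√33 + 16)² = (16 + I*√33)²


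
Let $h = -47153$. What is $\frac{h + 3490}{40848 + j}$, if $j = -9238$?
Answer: $- \frac{43663}{31610} \approx -1.3813$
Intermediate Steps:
$\frac{h + 3490}{40848 + j} = \frac{-47153 + 3490}{40848 - 9238} = - \frac{43663}{31610}$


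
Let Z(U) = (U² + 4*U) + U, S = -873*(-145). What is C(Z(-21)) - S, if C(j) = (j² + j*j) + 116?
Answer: 99323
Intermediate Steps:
S = 126585
Z(U) = U² + 5*U
C(j) = 116 + 2*j² (C(j) = (j² + j²) + 116 = 2*j² + 116 = 116 + 2*j²)
C(Z(-21)) - S = (116 + 2*(-21*(5 - 21))²) - 1*126585 = (116 + 2*(-21*(-16))²) - 126585 = (116 + 2*336²) - 126585 = (116 + 2*112896) - 126585 = (116 + 225792) - 126585 = 225908 - 126585 = 99323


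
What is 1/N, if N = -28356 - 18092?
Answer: -1/46448 ≈ -2.1529e-5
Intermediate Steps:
N = -46448
1/N = 1/(-46448) = -1/46448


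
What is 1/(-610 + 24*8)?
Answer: -1/418 ≈ -0.0023923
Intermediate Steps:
1/(-610 + 24*8) = 1/(-610 + 192) = 1/(-418) = -1/418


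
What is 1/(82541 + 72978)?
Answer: 1/155519 ≈ 6.4301e-6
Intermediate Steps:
1/(82541 + 72978) = 1/155519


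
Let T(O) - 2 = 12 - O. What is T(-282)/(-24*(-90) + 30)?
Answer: 148/1095 ≈ 0.13516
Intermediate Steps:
T(O) = 14 - O (T(O) = 2 + (12 - O) = 14 - O)
T(-282)/(-24*(-90) + 30) = (14 - 1*(-282))/(-24*(-90) + 30) = (14 + 282)/(2160 + 30) = 296/2190 = 296*(1/2190) = 148/1095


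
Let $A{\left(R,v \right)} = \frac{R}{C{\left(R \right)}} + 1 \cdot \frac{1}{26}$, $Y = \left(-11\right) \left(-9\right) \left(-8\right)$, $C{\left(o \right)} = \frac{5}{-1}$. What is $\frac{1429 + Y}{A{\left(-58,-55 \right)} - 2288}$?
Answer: $- \frac{82810}{295927} \approx -0.27983$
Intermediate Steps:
$C{\left(o \right)} = -5$ ($C{\left(o \right)} = 5 \left(-1\right) = -5$)
$Y = -792$ ($Y = 99 \left(-8\right) = -792$)
$A{\left(R,v \right)} = \frac{1}{26} - \frac{R}{5}$ ($A{\left(R,v \right)} = \frac{R}{-5} + 1 \cdot \frac{1}{26} = R \left(- \frac{1}{5}\right) + 1 \cdot \frac{1}{26} = - \frac{R}{5} + \frac{1}{26} = \frac{1}{26} - \frac{R}{5}$)
$\frac{1429 + Y}{A{\left(-58,-55 \right)} - 2288} = \frac{1429 - 792}{\left(\frac{1}{26} - - \frac{58}{5}\right) - 2288} = \frac{637}{\left(\frac{1}{26} + \frac{58}{5}\right) - 2288} = \frac{637}{\frac{1513}{130} - 2288} = \frac{637}{- \frac{295927}{130}} = 637 \left(- \frac{130}{295927}\right) = - \frac{82810}{295927}$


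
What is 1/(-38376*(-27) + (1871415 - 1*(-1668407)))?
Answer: 1/4575974 ≈ 2.1853e-7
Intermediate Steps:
1/(-38376*(-27) + (1871415 - 1*(-1668407))) = 1/(1036152 + (1871415 + 1668407)) = 1/(1036152 + 3539822) = 1/4575974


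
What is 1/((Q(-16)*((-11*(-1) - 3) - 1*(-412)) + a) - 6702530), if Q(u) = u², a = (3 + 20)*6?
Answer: -1/6594872 ≈ -1.5163e-7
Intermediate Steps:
a = 138 (a = 23*6 = 138)
1/((Q(-16)*((-11*(-1) - 3) - 1*(-412)) + a) - 6702530) = 1/(((-16)²*((-11*(-1) - 3) - 1*(-412)) + 138) - 6702530) = 1/((256*((11 - 3) + 412) + 138) - 6702530) = 1/((256*(8 + 412) + 138) - 6702530) = 1/((256*420 + 138) - 6702530) = 1/((107520 + 138) - 6702530) = 1/(107658 - 6702530) = 1/(-6594872) = -1/6594872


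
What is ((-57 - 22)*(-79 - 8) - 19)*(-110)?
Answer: -753940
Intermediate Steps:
((-57 - 22)*(-79 - 8) - 19)*(-110) = (-79*(-87) - 19)*(-110) = (6873 - 19)*(-110) = 6854*(-110) = -753940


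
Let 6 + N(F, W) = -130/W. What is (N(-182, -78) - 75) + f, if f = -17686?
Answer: -53296/3 ≈ -17765.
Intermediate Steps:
N(F, W) = -6 - 130/W
(N(-182, -78) - 75) + f = ((-6 - 130/(-78)) - 75) - 17686 = ((-6 - 130*(-1/78)) - 75) - 17686 = ((-6 + 5/3) - 75) - 17686 = (-13/3 - 75) - 17686 = -238/3 - 17686 = -53296/3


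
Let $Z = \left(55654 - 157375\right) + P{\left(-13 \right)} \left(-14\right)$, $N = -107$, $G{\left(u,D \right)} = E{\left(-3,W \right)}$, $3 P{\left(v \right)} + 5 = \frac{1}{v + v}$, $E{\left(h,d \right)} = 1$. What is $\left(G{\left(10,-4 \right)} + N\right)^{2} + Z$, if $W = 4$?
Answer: $- \frac{3527998}{39} \approx -90462.0$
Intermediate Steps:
$P{\left(v \right)} = - \frac{5}{3} + \frac{1}{6 v}$ ($P{\left(v \right)} = - \frac{5}{3} + \frac{1}{3 \left(v + v\right)} = - \frac{5}{3} + \frac{1}{3 \cdot 2 v} = - \frac{5}{3} + \frac{\frac{1}{2} \frac{1}{v}}{3} = - \frac{5}{3} + \frac{1}{6 v}$)
$G{\left(u,D \right)} = 1$
$Z = - \frac{3966202}{39}$ ($Z = \left(55654 - 157375\right) + \frac{1 - -130}{6 \left(-13\right)} \left(-14\right) = -101721 + \frac{1}{6} \left(- \frac{1}{13}\right) \left(1 + 130\right) \left(-14\right) = -101721 + \frac{1}{6} \left(- \frac{1}{13}\right) 131 \left(-14\right) = -101721 - - \frac{917}{39} = -101721 + \frac{917}{39} = - \frac{3966202}{39} \approx -1.017 \cdot 10^{5}$)
$\left(G{\left(10,-4 \right)} + N\right)^{2} + Z = \left(1 - 107\right)^{2} - \frac{3966202}{39} = \left(-106\right)^{2} - \frac{3966202}{39} = 11236 - \frac{3966202}{39} = - \frac{3527998}{39}$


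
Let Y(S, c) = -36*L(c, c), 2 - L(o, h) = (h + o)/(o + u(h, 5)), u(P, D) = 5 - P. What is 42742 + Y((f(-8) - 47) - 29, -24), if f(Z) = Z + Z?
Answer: 211622/5 ≈ 42324.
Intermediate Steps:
L(o, h) = 2 - (h + o)/(5 + o - h) (L(o, h) = 2 - (h + o)/(o + (5 - h)) = 2 - (h + o)/(5 + o - h))
f(Z) = 2*Z
Y(S, c) = -72 + 72*c/5 (Y(S, c) = -36*(10 + c - 3*c)/(5 + c - c) = -36*(10 - 2*c)/5 = -36*(2 - 2*c/5) = -72 + 72*c/5)
42742 + Y((f(-8) - 47) - 29, -24) = 42742 + (-72 + (72/5)*(-24)) = 42742 + (-72 - 1728/5) = 42742 - 2088/5 = 211622/5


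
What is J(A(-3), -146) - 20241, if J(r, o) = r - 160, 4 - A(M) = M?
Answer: -20394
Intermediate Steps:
A(M) = 4 - M
J(r, o) = -160 + r
J(A(-3), -146) - 20241 = (-160 + (4 - 1*(-3))) - 20241 = (-160 + (4 + 3)) - 20241 = (-160 + 7) - 20241 = -153 - 20241 = -20394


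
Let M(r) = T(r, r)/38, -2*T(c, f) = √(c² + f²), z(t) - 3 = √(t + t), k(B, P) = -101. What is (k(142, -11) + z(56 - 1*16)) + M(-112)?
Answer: -98 + 4*√5 - 28*√2/19 ≈ -91.140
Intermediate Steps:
z(t) = 3 + √2*√t (z(t) = 3 + √(t + t) = 3 + √(2*t) = 3 + √2*√t)
T(c, f) = -√(c² + f²)/2
M(r) = -√2*√(r²)/76 (M(r) = -√(r² + r²)/2/38 = -√2*√(r²)/2*(1/38) = -√2*√(r²)/76)
(k(142, -11) + z(56 - 1*16)) + M(-112) = (-101 + (3 + √2*√(56 - 1*16))) - √2*√((-112)²)/76 = (-101 + (3 + √2*√(56 - 16))) - √2*√12544/76 = (-101 + (3 + √2*√40)) - 1/76*√2*112 = (-101 + (3 + √2*(2*√10))) - 28*√2/19 = (-101 + (3 + 4*√5)) - 28*√2/19 = (-98 + 4*√5) - 28*√2/19 = -98 + 4*√5 - 28*√2/19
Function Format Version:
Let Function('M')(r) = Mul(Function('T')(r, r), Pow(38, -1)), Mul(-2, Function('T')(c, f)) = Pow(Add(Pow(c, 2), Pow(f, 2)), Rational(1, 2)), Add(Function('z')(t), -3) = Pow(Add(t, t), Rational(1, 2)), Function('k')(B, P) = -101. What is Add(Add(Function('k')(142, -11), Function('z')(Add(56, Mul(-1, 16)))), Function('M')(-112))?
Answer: Add(-98, Mul(4, Pow(5, Rational(1, 2))), Mul(Rational(-28, 19), Pow(2, Rational(1, 2)))) ≈ -91.140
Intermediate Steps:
Function('z')(t) = Add(3, Mul(Pow(2, Rational(1, 2)), Pow(t, Rational(1, 2)))) (Function('z')(t) = Add(3, Pow(Add(t, t), Rational(1, 2))) = Add(3, Pow(Mul(2, t), Rational(1, 2))) = Add(3, Mul(Pow(2, Rational(1, 2)), Pow(t, Rational(1, 2)))))
Function('T')(c, f) = Mul(Rational(-1, 2), Pow(Add(Pow(c, 2), Pow(f, 2)), Rational(1, 2)))
Function('M')(r) = Mul(Rational(-1, 76), Pow(2, Rational(1, 2)), Pow(Pow(r, 2), Rational(1, 2))) (Function('M')(r) = Mul(Mul(Rational(-1, 2), Pow(Add(Pow(r, 2), Pow(r, 2)), Rational(1, 2))), Pow(38, -1)) = Mul(Mul(Rational(-1, 2), Pow(Mul(2, Pow(r, 2)), Rational(1, 2))), Rational(1, 38)) = Mul(Mul(Rational(-1, 2), Mul(Pow(2, Rational(1, 2)), Pow(Pow(r, 2), Rational(1, 2)))), Rational(1, 38)) = Mul(Mul(Rational(-1, 2), Pow(2, Rational(1, 2)), Pow(Pow(r, 2), Rational(1, 2))), Rational(1, 38)) = Mul(Rational(-1, 76), Pow(2, Rational(1, 2)), Pow(Pow(r, 2), Rational(1, 2))))
Add(Add(Function('k')(142, -11), Function('z')(Add(56, Mul(-1, 16)))), Function('M')(-112)) = Add(Add(-101, Add(3, Mul(Pow(2, Rational(1, 2)), Pow(Add(56, Mul(-1, 16)), Rational(1, 2))))), Mul(Rational(-1, 76), Pow(2, Rational(1, 2)), Pow(Pow(-112, 2), Rational(1, 2)))) = Add(Add(-101, Add(3, Mul(Pow(2, Rational(1, 2)), Pow(Add(56, -16), Rational(1, 2))))), Mul(Rational(-1, 76), Pow(2, Rational(1, 2)), Pow(12544, Rational(1, 2)))) = Add(Add(-101, Add(3, Mul(Pow(2, Rational(1, 2)), Pow(40, Rational(1, 2))))), Mul(Rational(-1, 76), Pow(2, Rational(1, 2)), 112)) = Add(Add(-101, Add(3, Mul(Pow(2, Rational(1, 2)), Mul(2, Pow(10, Rational(1, 2)))))), Mul(Rational(-28, 19), Pow(2, Rational(1, 2)))) = Add(Add(-101, Add(3, Mul(4, Pow(5, Rational(1, 2))))), Mul(Rational(-28, 19), Pow(2, Rational(1, 2)))) = Add(Add(-98, Mul(4, Pow(5, Rational(1, 2)))), Mul(Rational(-28, 19), Pow(2, Rational(1, 2)))) = Add(-98, Mul(4, Pow(5, Rational(1, 2))), Mul(Rational(-28, 19), Pow(2, Rational(1, 2))))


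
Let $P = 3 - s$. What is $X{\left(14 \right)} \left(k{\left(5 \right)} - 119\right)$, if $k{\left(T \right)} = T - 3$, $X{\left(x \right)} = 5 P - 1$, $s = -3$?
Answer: $-3393$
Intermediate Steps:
$P = 6$ ($P = 3 - -3 = 3 + 3 = 6$)
$X{\left(x \right)} = 29$ ($X{\left(x \right)} = 5 \cdot 6 - 1 = 30 - 1 = 29$)
$k{\left(T \right)} = -3 + T$ ($k{\left(T \right)} = T - 3 = -3 + T$)
$X{\left(14 \right)} \left(k{\left(5 \right)} - 119\right) = 29 \left(\left(-3 + 5\right) - 119\right) = 29 \left(2 - 119\right) = 29 \left(-117\right) = -3393$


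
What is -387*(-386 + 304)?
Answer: 31734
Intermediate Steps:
-387*(-386 + 304) = -387*(-82) = 31734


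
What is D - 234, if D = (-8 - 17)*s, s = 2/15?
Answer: -712/3 ≈ -237.33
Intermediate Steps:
s = 2/15 (s = 2*(1/15) = 2/15 ≈ 0.13333)
D = -10/3 (D = (-8 - 17)*(2/15) = -25*2/15 = -10/3 ≈ -3.3333)
D - 234 = -10/3 - 234 = -712/3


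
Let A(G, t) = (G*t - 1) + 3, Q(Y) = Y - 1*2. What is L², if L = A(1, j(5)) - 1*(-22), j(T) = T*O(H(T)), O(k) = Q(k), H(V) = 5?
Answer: 1521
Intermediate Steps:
Q(Y) = -2 + Y (Q(Y) = Y - 2 = -2 + Y)
O(k) = -2 + k
j(T) = 3*T (j(T) = T*(-2 + 5) = T*3 = 3*T)
A(G, t) = 2 + G*t (A(G, t) = (-1 + G*t) + 3 = 2 + G*t)
L = 39 (L = (2 + 1*(3*5)) - 1*(-22) = (2 + 1*15) + 22 = (2 + 15) + 22 = 17 + 22 = 39)
L² = 39² = 1521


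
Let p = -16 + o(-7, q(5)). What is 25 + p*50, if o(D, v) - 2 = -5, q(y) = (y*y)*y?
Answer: -925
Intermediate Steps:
q(y) = y**3 (q(y) = y**2*y = y**3)
o(D, v) = -3 (o(D, v) = 2 - 5 = -3)
p = -19 (p = -16 - 3 = -19)
25 + p*50 = 25 - 19*50 = 25 - 950 = -925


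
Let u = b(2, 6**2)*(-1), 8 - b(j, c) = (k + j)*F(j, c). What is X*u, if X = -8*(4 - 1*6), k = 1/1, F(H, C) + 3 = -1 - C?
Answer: -2048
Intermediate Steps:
F(H, C) = -4 - C (F(H, C) = -3 + (-1 - C) = -4 - C)
k = 1
b(j, c) = 8 - (1 + j)*(-4 - c)
X = 16 (X = -8*(4 - 6) = -8*(-2) = 16)
u = -128 (u = (12 + 6**2 + 2*(4 + 6**2))*(-1) = (12 + 36 + 2*(4 + 36))*(-1) = (12 + 36 + 2*40)*(-1) = (12 + 36 + 80)*(-1) = 128*(-1) = -128)
X*u = 16*(-128) = -2048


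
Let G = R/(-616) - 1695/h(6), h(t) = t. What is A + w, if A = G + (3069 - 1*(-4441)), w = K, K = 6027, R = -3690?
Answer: 4084231/308 ≈ 13260.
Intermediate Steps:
w = 6027
G = -85165/308 (G = -3690/(-616) - 1695/6 = -3690*(-1/616) - 1695*⅙ = 1845/308 - 565/2 = -85165/308 ≈ -276.51)
A = 2227915/308 (A = -85165/308 + (3069 - 1*(-4441)) = -85165/308 + (3069 + 4441) = -85165/308 + 7510 = 2227915/308 ≈ 7233.5)
A + w = 2227915/308 + 6027 = 4084231/308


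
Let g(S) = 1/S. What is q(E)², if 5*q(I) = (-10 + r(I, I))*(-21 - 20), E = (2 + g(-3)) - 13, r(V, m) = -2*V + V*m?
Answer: 108451396/81 ≈ 1.3389e+6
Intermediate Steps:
E = -34/3 (E = (2 + 1/(-3)) - 13 = (2 - ⅓) - 13 = 5/3 - 13 = -34/3 ≈ -11.333)
q(I) = 82 - 41*I*(-2 + I)/5 (q(I) = ((-10 + I*(-2 + I))*(-21 - 20))/5 = ((-10 + I*(-2 + I))*(-41))/5 = (410 - 41*I*(-2 + I))/5 = 82 - 41*I*(-2 + I)/5)
q(E)² = (82 - 41/5*(-34/3)*(-2 - 34/3))² = (82 - 41/5*(-34/3)*(-40/3))² = (82 - 11152/9)² = (-10414/9)² = 108451396/81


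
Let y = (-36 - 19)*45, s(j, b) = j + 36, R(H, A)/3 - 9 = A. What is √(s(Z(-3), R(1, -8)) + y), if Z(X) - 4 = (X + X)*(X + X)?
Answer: I*√2399 ≈ 48.98*I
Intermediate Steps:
R(H, A) = 27 + 3*A
Z(X) = 4 + 4*X² (Z(X) = 4 + (X + X)*(X + X) = 4 + (2*X)*(2*X) = 4 + 4*X²)
s(j, b) = 36 + j
y = -2475 (y = -55*45 = -2475)
√(s(Z(-3), R(1, -8)) + y) = √((36 + (4 + 4*(-3)²)) - 2475) = √((36 + (4 + 4*9)) - 2475) = √((36 + (4 + 36)) - 2475) = √((36 + 40) - 2475) = √(76 - 2475) = √(-2399) = I*√2399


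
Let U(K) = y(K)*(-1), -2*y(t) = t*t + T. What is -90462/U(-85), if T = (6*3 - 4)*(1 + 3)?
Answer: -60308/2427 ≈ -24.849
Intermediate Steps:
T = 56 (T = (18 - 4)*4 = 14*4 = 56)
y(t) = -28 - t²/2 (y(t) = -(t*t + 56)/2 = -(t² + 56)/2 = -(56 + t²)/2 = -28 - t²/2)
U(K) = 28 + K²/2 (U(K) = (-28 - K²/2)*(-1) = 28 + K²/2)
-90462/U(-85) = -90462/(28 + (½)*(-85)²) = -90462/(28 + (½)*7225) = -90462/(28 + 7225/2) = -90462/7281/2 = -90462*2/7281 = -60308/2427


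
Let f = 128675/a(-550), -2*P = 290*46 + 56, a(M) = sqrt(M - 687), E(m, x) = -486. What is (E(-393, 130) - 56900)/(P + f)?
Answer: 475467456436/72053038973 - 7384143550*I*sqrt(1237)/72053038973 ≈ 6.5989 - 3.6044*I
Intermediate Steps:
a(M) = sqrt(-687 + M)
P = -6698 (P = -(290*46 + 56)/2 = -(13340 + 56)/2 = -1/2*13396 = -6698)
f = -128675*I*sqrt(1237)/1237 (f = 128675/(sqrt(-687 - 550)) = 128675/(sqrt(-1237)) = 128675/((I*sqrt(1237))) = 128675*(-I*sqrt(1237)/1237) = -128675*I*sqrt(1237)/1237 ≈ -3658.6*I)
(E(-393, 130) - 56900)/(P + f) = (-486 - 56900)/(-6698 - 128675*I*sqrt(1237)/1237) = -57386/(-6698 - 128675*I*sqrt(1237)/1237)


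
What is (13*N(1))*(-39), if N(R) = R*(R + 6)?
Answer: -3549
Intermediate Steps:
N(R) = R*(6 + R)
(13*N(1))*(-39) = (13*(1*(6 + 1)))*(-39) = (13*(1*7))*(-39) = (13*7)*(-39) = 91*(-39) = -3549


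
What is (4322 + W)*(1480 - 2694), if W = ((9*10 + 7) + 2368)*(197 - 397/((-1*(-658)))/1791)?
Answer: -350461897988107/589239 ≈ -5.9477e+8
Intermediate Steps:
W = 572273830585/1178478 (W = ((90 + 7) + 2368)*(197 - 397/658*(1/1791)) = (97 + 2368)*(197 - 397*1/658*(1/1791)) = 2465*(197 - 397/658*1/1791) = 2465*(197 - 397/1178478) = 2465*(232159769/1178478) = 572273830585/1178478 ≈ 4.8560e+5)
(4322 + W)*(1480 - 2694) = (4322 + 572273830585/1178478)*(1480 - 2694) = (577367212501/1178478)*(-1214) = -350461897988107/589239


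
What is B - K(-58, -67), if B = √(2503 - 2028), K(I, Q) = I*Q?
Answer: -3886 + 5*√19 ≈ -3864.2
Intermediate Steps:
B = 5*√19 (B = √475 = 5*√19 ≈ 21.794)
B - K(-58, -67) = 5*√19 - (-58)*(-67) = 5*√19 - 1*3886 = 5*√19 - 3886 = -3886 + 5*√19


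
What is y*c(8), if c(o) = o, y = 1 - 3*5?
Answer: -112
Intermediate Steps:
y = -14 (y = 1 - 15 = -14)
y*c(8) = -14*8 = -112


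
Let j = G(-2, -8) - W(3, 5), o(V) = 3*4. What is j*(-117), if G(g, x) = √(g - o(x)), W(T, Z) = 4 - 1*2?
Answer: 234 - 117*I*√14 ≈ 234.0 - 437.77*I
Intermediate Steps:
o(V) = 12
W(T, Z) = 2 (W(T, Z) = 4 - 2 = 2)
G(g, x) = √(-12 + g) (G(g, x) = √(g - 1*12) = √(g - 12) = √(-12 + g))
j = -2 + I*√14 (j = √(-12 - 2) - 1*2 = √(-14) - 2 = I*√14 - 2 = -2 + I*√14 ≈ -2.0 + 3.7417*I)
j*(-117) = (-2 + I*√14)*(-117) = 234 - 117*I*√14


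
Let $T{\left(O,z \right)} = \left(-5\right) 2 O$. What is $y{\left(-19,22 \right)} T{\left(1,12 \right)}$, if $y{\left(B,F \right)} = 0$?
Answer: $0$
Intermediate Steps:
$T{\left(O,z \right)} = - 10 O$
$y{\left(-19,22 \right)} T{\left(1,12 \right)} = 0 \left(\left(-10\right) 1\right) = 0 \left(-10\right) = 0$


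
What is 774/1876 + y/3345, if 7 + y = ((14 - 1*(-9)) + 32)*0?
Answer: 1287949/3137610 ≈ 0.41049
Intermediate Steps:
y = -7 (y = -7 + ((14 - 1*(-9)) + 32)*0 = -7 + ((14 + 9) + 32)*0 = -7 + (23 + 32)*0 = -7 + 55*0 = -7 + 0 = -7)
774/1876 + y/3345 = 774/1876 - 7/3345 = 774*(1/1876) - 7*1/3345 = 387/938 - 7/3345 = 1287949/3137610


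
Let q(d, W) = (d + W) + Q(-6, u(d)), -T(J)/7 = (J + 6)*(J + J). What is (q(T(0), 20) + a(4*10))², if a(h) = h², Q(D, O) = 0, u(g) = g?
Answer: 2624400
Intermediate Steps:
T(J) = -14*J*(6 + J) (T(J) = -7*(J + 6)*(J + J) = -7*(6 + J)*2*J = -14*J*(6 + J))
q(d, W) = W + d (q(d, W) = (d + W) + 0 = (W + d) + 0 = W + d)
(q(T(0), 20) + a(4*10))² = ((20 - 14*0*(6 + 0)) + (4*10)²)² = ((20 - 14*0*6) + 40²)² = ((20 + 0) + 1600)² = (20 + 1600)² = 1620² = 2624400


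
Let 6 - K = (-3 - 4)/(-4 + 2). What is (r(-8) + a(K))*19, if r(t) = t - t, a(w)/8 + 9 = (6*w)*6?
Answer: 12312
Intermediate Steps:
K = 5/2 (K = 6 - (-3 - 4)/(-4 + 2) = 6 - (-7)/(-2) = 6 - (-7)*(-1)/2 = 6 - 1*7/2 = 6 - 7/2 = 5/2 ≈ 2.5000)
a(w) = -72 + 288*w (a(w) = -72 + 8*((6*w)*6) = -72 + 8*(36*w) = -72 + 288*w)
r(t) = 0
(r(-8) + a(K))*19 = (0 + (-72 + 288*(5/2)))*19 = (0 + (-72 + 720))*19 = (0 + 648)*19 = 648*19 = 12312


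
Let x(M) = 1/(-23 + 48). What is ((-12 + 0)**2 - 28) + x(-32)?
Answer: 2901/25 ≈ 116.04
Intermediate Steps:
x(M) = 1/25
((-12 + 0)**2 - 28) + x(-32) = ((-12 + 0)**2 - 28) + 1/25 = ((-12)**2 - 28) + 1/25 = (144 - 28) + 1/25 = 116 + 1/25 = 2901/25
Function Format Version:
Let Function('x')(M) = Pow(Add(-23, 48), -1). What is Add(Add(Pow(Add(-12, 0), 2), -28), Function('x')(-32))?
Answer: Rational(2901, 25) ≈ 116.04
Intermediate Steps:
Function('x')(M) = Rational(1, 25) (Function('x')(M) = Pow(25, -1) = Rational(1, 25))
Add(Add(Pow(Add(-12, 0), 2), -28), Function('x')(-32)) = Add(Add(Pow(Add(-12, 0), 2), -28), Rational(1, 25)) = Add(Add(Pow(-12, 2), -28), Rational(1, 25)) = Add(Add(144, -28), Rational(1, 25)) = Add(116, Rational(1, 25)) = Rational(2901, 25)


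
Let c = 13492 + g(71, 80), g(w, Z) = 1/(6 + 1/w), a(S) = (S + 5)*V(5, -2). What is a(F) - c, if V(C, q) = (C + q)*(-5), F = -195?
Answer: -4544205/427 ≈ -10642.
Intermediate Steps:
V(C, q) = -5*C - 5*q
a(S) = -75 - 15*S (a(S) = (S + 5)*(-5*5 - 5*(-2)) = (5 + S)*(-25 + 10) = (5 + S)*(-15) = -75 - 15*S)
c = 5761155/427 (c = 13492 + 71/(1 + 6*71) = 13492 + 71/(1 + 426) = 13492 + 71/427 = 5761155/427 ≈ 13492.)
a(F) - c = (-75 - 15*(-195)) - 1*5761155/427 = (-75 + 2925) - 5761155/427 = 2850 - 5761155/427 = -4544205/427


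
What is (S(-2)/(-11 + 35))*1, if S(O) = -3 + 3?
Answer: 0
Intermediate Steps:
S(O) = 0
(S(-2)/(-11 + 35))*1 = (0/(-11 + 35))*1 = (0/24)*1 = ((1/24)*0)*1 = 0*1 = 0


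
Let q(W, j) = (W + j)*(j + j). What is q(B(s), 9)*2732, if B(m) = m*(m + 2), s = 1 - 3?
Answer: 442584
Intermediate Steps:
s = -2
B(m) = m*(2 + m)
q(W, j) = 2*j*(W + j) (q(W, j) = (W + j)*(2*j) = 2*j*(W + j))
q(B(s), 9)*2732 = (2*9*(-2*(2 - 2) + 9))*2732 = (2*9*(-2*0 + 9))*2732 = (2*9*(0 + 9))*2732 = (2*9*9)*2732 = 162*2732 = 442584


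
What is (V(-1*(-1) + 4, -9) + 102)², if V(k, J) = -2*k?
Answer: 8464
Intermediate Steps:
(V(-1*(-1) + 4, -9) + 102)² = (-2*(-1*(-1) + 4) + 102)² = (-2*(1 + 4) + 102)² = (-2*5 + 102)² = (-10 + 102)² = 92² = 8464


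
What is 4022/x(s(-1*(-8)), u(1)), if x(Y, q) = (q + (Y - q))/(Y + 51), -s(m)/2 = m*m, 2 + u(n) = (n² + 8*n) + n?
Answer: 154847/64 ≈ 2419.5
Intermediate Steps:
u(n) = -2 + n² + 9*n (u(n) = -2 + ((n² + 8*n) + n) = -2 + (n² + 9*n) = -2 + n² + 9*n)
s(m) = -2*m² (s(m) = -2*m*m = -2*m²)
x(Y, q) = Y/(51 + Y)
4022/x(s(-1*(-8)), u(1)) = 4022/(((-2*(-1*(-8))²)/(51 - 2*(-1*(-8))²))) = 4022/(((-2*8²)/(51 - 2*8²))) = 4022/(((-2*64)/(51 - 2*64))) = 4022/((-128/(51 - 128))) = 4022/((-128/(-77))) = 4022/((-128*(-1/77))) = 4022/(128/77) = 4022*(77/128) = 154847/64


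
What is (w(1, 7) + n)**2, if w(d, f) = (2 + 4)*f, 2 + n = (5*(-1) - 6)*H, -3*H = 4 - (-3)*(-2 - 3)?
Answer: 1/9 ≈ 0.11111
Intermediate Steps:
H = 11/3 (H = -(4 - (-3)*(-2 - 3))/3 = -(4 - (-3)*(-5))/3 = -(4 - 1*15)/3 = -(4 - 15)/3 = -1/3*(-11) = 11/3 ≈ 3.6667)
n = -127/3 (n = -2 + (5*(-1) - 6)*(11/3) = -2 + (-5 - 6)*(11/3) = -2 - 11*11/3 = -2 - 121/3 = -127/3 ≈ -42.333)
w(d, f) = 6*f
(w(1, 7) + n)**2 = (6*7 - 127/3)**2 = (42 - 127/3)**2 = (-1/3)**2 = 1/9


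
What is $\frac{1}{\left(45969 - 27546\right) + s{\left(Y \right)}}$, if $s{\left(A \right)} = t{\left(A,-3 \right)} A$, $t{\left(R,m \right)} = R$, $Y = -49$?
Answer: $\frac{1}{20824} \approx 4.8021 \cdot 10^{-5}$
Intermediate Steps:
$s{\left(A \right)} = A^{2}$ ($s{\left(A \right)} = A A = A^{2}$)
$\frac{1}{\left(45969 - 27546\right) + s{\left(Y \right)}} = \frac{1}{\left(45969 - 27546\right) + \left(-49\right)^{2}} = \frac{1}{18423 + 2401} = \frac{1}{20824}$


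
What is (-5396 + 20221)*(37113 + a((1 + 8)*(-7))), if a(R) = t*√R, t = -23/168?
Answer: 550200225 - 340975*I*√7/56 ≈ 5.502e+8 - 16110.0*I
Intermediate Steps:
t = -23/168 (t = -23*1/168 = -23/168 ≈ -0.13690)
a(R) = -23*√R/168
(-5396 + 20221)*(37113 + a((1 + 8)*(-7))) = (-5396 + 20221)*(37113 - 23*I*√7*√(1 + 8)/168) = 14825*(37113 - 23*3*I*√7/168) = 14825*(37113 - 23*I*√7/56) = 550200225 - 340975*I*√7/56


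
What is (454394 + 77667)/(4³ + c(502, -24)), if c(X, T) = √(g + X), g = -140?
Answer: 17025952/1867 - 532061*√362/3734 ≈ 6408.3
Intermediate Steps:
c(X, T) = √(-140 + X)
(454394 + 77667)/(4³ + c(502, -24)) = (454394 + 77667)/(4³ + √(-140 + 502)) = 532061/(64 + √362)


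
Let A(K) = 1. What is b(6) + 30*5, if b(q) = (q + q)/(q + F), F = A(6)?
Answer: 1062/7 ≈ 151.71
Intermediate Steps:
F = 1
b(q) = 2*q/(1 + q) (b(q) = (q + q)/(q + 1) = (2*q)/(1 + q) = 2*q/(1 + q))
b(6) + 30*5 = 2*6/(1 + 6) + 30*5 = 2*6/7 + 150 = 2*6*(1/7) + 150 = 12/7 + 150 = 1062/7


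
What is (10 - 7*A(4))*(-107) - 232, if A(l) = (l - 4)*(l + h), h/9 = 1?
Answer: -1302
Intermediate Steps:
h = 9 (h = 9*1 = 9)
A(l) = (-4 + l)*(9 + l) (A(l) = (l - 4)*(l + 9) = (-4 + l)*(9 + l))
(10 - 7*A(4))*(-107) - 232 = (10 - 7*(-36 + 4**2 + 5*4))*(-107) - 232 = (10 - 7*(-36 + 16 + 20))*(-107) - 232 = (10 - 7*0)*(-107) - 232 = (10 + 0)*(-107) - 232 = 10*(-107) - 232 = -1070 - 232 = -1302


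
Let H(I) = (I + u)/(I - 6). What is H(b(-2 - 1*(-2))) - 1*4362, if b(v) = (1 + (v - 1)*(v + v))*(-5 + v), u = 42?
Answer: -48019/11 ≈ -4365.4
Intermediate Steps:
b(v) = (1 + 2*v*(-1 + v))*(-5 + v) (b(v) = (1 + (-1 + v)*(2*v))*(-5 + v) = (1 + 2*v*(-1 + v))*(-5 + v))
H(I) = (42 + I)/(-6 + I) (H(I) = (I + 42)/(I - 6) = (42 + I)/(-6 + I))
H(b(-2 - 1*(-2))) - 1*4362 = (42 + (-5 - 12*(-2 - 1*(-2))**2 + 2*(-2 - 1*(-2))**3 + 11*(-2 - 1*(-2))))/(-6 + (-5 - 12*(-2 - 1*(-2))**2 + 2*(-2 - 1*(-2))**3 + 11*(-2 - 1*(-2)))) - 1*4362 = (42 + (-5 - 12*(-2 + 2)**2 + 2*(-2 + 2)**3 + 11*(-2 + 2)))/(-6 + (-5 - 12*(-2 + 2)**2 + 2*(-2 + 2)**3 + 11*(-2 + 2))) - 4362 = (42 + (-5 - 12*0**2 + 2*0**3 + 11*0))/(-6 + (-5 - 12*0**2 + 2*0**3 + 11*0)) - 4362 = (42 + (-5 - 12*0 + 2*0 + 0))/(-6 + (-5 - 12*0 + 2*0 + 0)) - 4362 = (42 + (-5 + 0 + 0 + 0))/(-6 + (-5 + 0 + 0 + 0)) - 4362 = (42 - 5)/(-6 - 5) - 4362 = 37/(-11) - 4362 = -1/11*37 - 4362 = -37/11 - 4362 = -48019/11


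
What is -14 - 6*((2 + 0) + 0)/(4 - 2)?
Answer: -20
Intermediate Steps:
-14 - 6*((2 + 0) + 0)/(4 - 2) = -14 - 6*(2 + 0)/2 = -14 - 12/2 = -14 - 6*1 = -14 - 6 = -20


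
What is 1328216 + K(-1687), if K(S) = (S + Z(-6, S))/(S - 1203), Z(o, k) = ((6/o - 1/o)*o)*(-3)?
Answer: 1919272971/1445 ≈ 1.3282e+6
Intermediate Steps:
Z(o, k) = -15 (Z(o, k) = ((5/o)*o)*(-3) = 5*(-3) = -15)
K(S) = (-15 + S)/(-1203 + S) (K(S) = (S - 15)/(S - 1203) = (-15 + S)/(-1203 + S))
1328216 + K(-1687) = 1328216 + (-15 - 1687)/(-1203 - 1687) = 1328216 - 1702/(-2890) = 1328216 - 1/2890*(-1702) = 1328216 + 851/1445 = 1919272971/1445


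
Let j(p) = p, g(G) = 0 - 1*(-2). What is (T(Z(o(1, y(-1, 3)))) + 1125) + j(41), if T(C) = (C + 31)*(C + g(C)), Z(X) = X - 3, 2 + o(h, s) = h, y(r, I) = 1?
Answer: 1112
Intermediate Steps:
g(G) = 2 (g(G) = 0 + 2 = 2)
o(h, s) = -2 + h
Z(X) = -3 + X
T(C) = (2 + C)*(31 + C) (T(C) = (C + 31)*(C + 2) = (31 + C)*(2 + C) = (2 + C)*(31 + C))
(T(Z(o(1, y(-1, 3)))) + 1125) + j(41) = ((62 + (-3 + (-2 + 1))² + 33*(-3 + (-2 + 1))) + 1125) + 41 = ((62 + (-3 - 1)² + 33*(-3 - 1)) + 1125) + 41 = ((62 + (-4)² + 33*(-4)) + 1125) + 41 = ((62 + 16 - 132) + 1125) + 41 = (-54 + 1125) + 41 = 1071 + 41 = 1112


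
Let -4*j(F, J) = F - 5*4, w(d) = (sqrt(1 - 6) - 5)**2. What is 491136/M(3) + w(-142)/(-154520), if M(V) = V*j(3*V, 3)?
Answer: 5059355637/84986 + I*sqrt(5)/15452 ≈ 59532.0 + 0.00014471*I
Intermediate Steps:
w(d) = (-5 + I*sqrt(5))**2 (w(d) = (sqrt(-5) - 5)**2 = (I*sqrt(5) - 5)**2 = (-5 + I*sqrt(5))**2)
j(F, J) = 5 - F/4 (j(F, J) = -(F - 5*4)/4 = -(F - 20)/4 = -(-20 + F)/4 = 5 - F/4)
M(V) = V*(5 - 3*V/4)
491136/M(3) + w(-142)/(-154520) = 491136/(((1/4)*3*(20 - 3*3))) + (5 - I*sqrt(5))**2/(-154520) = 491136/(((1/4)*3*(20 - 9))) + (5 - I*sqrt(5))**2*(-1/154520) = 491136/(((1/4)*3*11)) - (5 - I*sqrt(5))**2/154520 = 491136/(33/4) - (5 - I*sqrt(5))**2/154520 = 491136*(4/33) - (5 - I*sqrt(5))**2/154520 = 654848/11 - (5 - I*sqrt(5))**2/154520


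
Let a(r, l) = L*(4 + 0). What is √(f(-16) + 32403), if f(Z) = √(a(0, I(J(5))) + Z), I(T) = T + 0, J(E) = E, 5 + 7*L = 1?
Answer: √(1587747 + 56*I*√14)/7 ≈ 180.01 + 0.011878*I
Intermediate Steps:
L = -4/7 (L = -5/7 + (⅐)*1 = -5/7 + ⅐ = -4/7 ≈ -0.57143)
I(T) = T
a(r, l) = -16/7 (a(r, l) = -4*(4 + 0)/7 = -4/7*4 = -16/7)
f(Z) = √(-16/7 + Z)
√(f(-16) + 32403) = √(√(-112 + 49*(-16))/7 + 32403) = √(√(-112 - 784)/7 + 32403) = √(√(-896)/7 + 32403) = √((8*I*√14)/7 + 32403) = √(8*I*√14/7 + 32403) = √(32403 + 8*I*√14/7)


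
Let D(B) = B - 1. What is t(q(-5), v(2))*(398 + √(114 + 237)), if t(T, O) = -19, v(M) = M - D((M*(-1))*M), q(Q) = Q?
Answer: -7562 - 57*√39 ≈ -7918.0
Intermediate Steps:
D(B) = -1 + B
v(M) = 1 + M + M² (v(M) = M - (-1 + (M*(-1))*M) = M - (-1 + (-M)*M) = M - (-1 - M²) = M + (1 + M²) = 1 + M + M²)
t(q(-5), v(2))*(398 + √(114 + 237)) = -19*(398 + √(114 + 237)) = -19*(398 + √351) = -19*(398 + 3*√39) = -7562 - 57*√39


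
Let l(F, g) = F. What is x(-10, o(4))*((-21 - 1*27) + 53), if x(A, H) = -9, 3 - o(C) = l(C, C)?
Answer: -45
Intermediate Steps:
o(C) = 3 - C
x(-10, o(4))*((-21 - 1*27) + 53) = -9*((-21 - 1*27) + 53) = -9*((-21 - 27) + 53) = -9*(-48 + 53) = -9*5 = -45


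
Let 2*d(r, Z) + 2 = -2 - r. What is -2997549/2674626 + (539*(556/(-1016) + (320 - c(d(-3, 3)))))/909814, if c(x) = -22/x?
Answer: -98641446249089/103014448934876 ≈ -0.95755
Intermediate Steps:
d(r, Z) = -2 - r/2 (d(r, Z) = -1 + (-2 - r)/2 = -1 + (-1 - r/2) = -2 - r/2)
-2997549/2674626 + (539*(556/(-1016) + (320 - c(d(-3, 3)))))/909814 = -2997549/2674626 + (539*(556/(-1016) + (320 - (-22)/(-2 - ½*(-3)))))/909814 = -2997549*1/2674626 + (539*(556*(-1/1016) + (320 - (-22)/(-2 + 3/2))))*(1/909814) = -999183/891542 + (539*(-139/254 + (320 - (-22)/(-½))))*(1/909814) = -999183/891542 + (539*(-139/254 + (320 - (-22)*(-2))))*(1/909814) = -999183/891542 + (539*(-139/254 + (320 - 1*44)))*(1/909814) = -999183/891542 + (539*(-139/254 + (320 - 44)))*(1/909814) = -999183/891542 + (539*(-139/254 + 276))*(1/909814) = -999183/891542 + (539*(69965/254))*(1/909814) = -999183/891542 + (37711135/254)*(1/909814) = -999183/891542 + 37711135/231092756 = -98641446249089/103014448934876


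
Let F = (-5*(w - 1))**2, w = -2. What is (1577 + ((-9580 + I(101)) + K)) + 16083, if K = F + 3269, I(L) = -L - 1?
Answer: 11472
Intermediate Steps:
I(L) = -1 - L
F = 225 (F = (-5*(-2 - 1))**2 = (-5*(-3))**2 = 15**2 = 225)
K = 3494 (K = 225 + 3269 = 3494)
(1577 + ((-9580 + I(101)) + K)) + 16083 = (1577 + ((-9580 + (-1 - 1*101)) + 3494)) + 16083 = (1577 + ((-9580 + (-1 - 101)) + 3494)) + 16083 = (1577 + ((-9580 - 102) + 3494)) + 16083 = (1577 + (-9682 + 3494)) + 16083 = (1577 - 6188) + 16083 = -4611 + 16083 = 11472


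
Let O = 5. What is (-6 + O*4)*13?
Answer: 182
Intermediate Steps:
(-6 + O*4)*13 = (-6 + 5*4)*13 = (-6 + 20)*13 = 14*13 = 182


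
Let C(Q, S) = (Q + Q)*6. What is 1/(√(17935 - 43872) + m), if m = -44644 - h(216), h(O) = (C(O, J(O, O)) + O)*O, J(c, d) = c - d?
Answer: -651172/424024999521 - I*√25937/424024999521 ≈ -1.5357e-6 - 3.7981e-10*I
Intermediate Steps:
C(Q, S) = 12*Q (C(Q, S) = (2*Q)*6 = 12*Q)
h(O) = 13*O² (h(O) = (12*O + O)*O = (13*O)*O = 13*O²)
m = -651172 (m = -44644 - 13*216² = -44644 - 13*46656 = -44644 - 1*606528 = -44644 - 606528 = -651172)
1/(√(17935 - 43872) + m) = 1/(√(17935 - 43872) - 651172) = 1/(√(-25937) - 651172) = 1/(I*√25937 - 651172) = 1/(-651172 + I*√25937)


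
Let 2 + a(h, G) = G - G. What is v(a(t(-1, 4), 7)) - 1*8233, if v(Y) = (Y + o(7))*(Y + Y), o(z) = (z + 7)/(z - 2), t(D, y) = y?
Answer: -41181/5 ≈ -8236.2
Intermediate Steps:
a(h, G) = -2 (a(h, G) = -2 + (G - G) = -2 + 0 = -2)
o(z) = (7 + z)/(-2 + z)
v(Y) = 2*Y*(14/5 + Y) (v(Y) = (Y + (7 + 7)/(-2 + 7))*(Y + Y) = (Y + 14/5)*(2*Y) = (14/5 + Y)*(2*Y) = 2*Y*(14/5 + Y))
v(a(t(-1, 4), 7)) - 1*8233 = (2/5)*(-2)*(14 + 5*(-2)) - 1*8233 = (2/5)*(-2)*(14 - 10) - 8233 = (2/5)*(-2)*4 - 8233 = -16/5 - 8233 = -41181/5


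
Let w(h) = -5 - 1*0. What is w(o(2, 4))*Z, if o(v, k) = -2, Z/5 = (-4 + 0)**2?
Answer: -400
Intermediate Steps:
Z = 80 (Z = 5*(-4 + 0)**2 = 5*(-4)**2 = 5*16 = 80)
w(h) = -5 (w(h) = -5 + 0 = -5)
w(o(2, 4))*Z = -5*80 = -400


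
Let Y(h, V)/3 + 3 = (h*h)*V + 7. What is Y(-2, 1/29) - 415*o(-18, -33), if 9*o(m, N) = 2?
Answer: -20830/261 ≈ -79.808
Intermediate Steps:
o(m, N) = 2/9 (o(m, N) = (⅑)*2 = 2/9)
Y(h, V) = 12 + 3*V*h² (Y(h, V) = -9 + 3*((h*h)*V + 7) = -9 + 3*(h²*V + 7) = -9 + 3*(V*h² + 7) = -9 + 3*(7 + V*h²) = -9 + (21 + 3*V*h²) = 12 + 3*V*h²)
Y(-2, 1/29) - 415*o(-18, -33) = (12 + 3*(-2)²/29) - 415*2/9 = (12 + 3*(1/29)*4) - 830/9 = (12 + 12/29) - 830/9 = 360/29 - 830/9 = -20830/261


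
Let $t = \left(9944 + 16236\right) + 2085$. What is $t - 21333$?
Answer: $6932$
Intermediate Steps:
$t = 28265$ ($t = 26180 + 2085 = 28265$)
$t - 21333 = 28265 - 21333 = 6932$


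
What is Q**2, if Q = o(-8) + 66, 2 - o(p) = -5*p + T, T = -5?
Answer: 1089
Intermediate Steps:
o(p) = 7 + 5*p (o(p) = 2 - (-5*p - 5) = 2 - (-5 - 5*p) = 2 + (5 + 5*p) = 7 + 5*p)
Q = 33 (Q = (7 + 5*(-8)) + 66 = (7 - 40) + 66 = -33 + 66 = 33)
Q**2 = 33**2 = 1089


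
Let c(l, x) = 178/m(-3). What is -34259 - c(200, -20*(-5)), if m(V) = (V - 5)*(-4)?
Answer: -548233/16 ≈ -34265.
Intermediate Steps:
m(V) = 20 - 4*V (m(V) = (-5 + V)*(-4) = 20 - 4*V)
c(l, x) = 89/16 (c(l, x) = 178/(20 - 4*(-3)) = 178/(20 + 12) = 178/32 = 178*(1/32) = 89/16)
-34259 - c(200, -20*(-5)) = -34259 - 1*89/16 = -34259 - 89/16 = -548233/16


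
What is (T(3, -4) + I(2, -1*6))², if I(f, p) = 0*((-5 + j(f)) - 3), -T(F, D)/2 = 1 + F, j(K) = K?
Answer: 64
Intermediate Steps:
T(F, D) = -2 - 2*F (T(F, D) = -2*(1 + F) = -2 - 2*F)
I(f, p) = 0 (I(f, p) = 0*((-5 + f) - 3) = 0*(-8 + f) = 0)
(T(3, -4) + I(2, -1*6))² = ((-2 - 2*3) + 0)² = ((-2 - 6) + 0)² = (-8 + 0)² = (-8)² = 64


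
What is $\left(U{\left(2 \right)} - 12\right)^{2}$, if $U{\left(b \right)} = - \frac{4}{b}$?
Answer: $196$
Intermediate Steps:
$\left(U{\left(2 \right)} - 12\right)^{2} = \left(- \frac{4}{2} - 12\right)^{2} = \left(\left(-4\right) \frac{1}{2} - 12\right)^{2} = \left(-2 - 12\right)^{2} = \left(-14\right)^{2} = 196$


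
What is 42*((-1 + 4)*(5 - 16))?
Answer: -1386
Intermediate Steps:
42*((-1 + 4)*(5 - 16)) = 42*(3*(-11)) = 42*(-33) = -1386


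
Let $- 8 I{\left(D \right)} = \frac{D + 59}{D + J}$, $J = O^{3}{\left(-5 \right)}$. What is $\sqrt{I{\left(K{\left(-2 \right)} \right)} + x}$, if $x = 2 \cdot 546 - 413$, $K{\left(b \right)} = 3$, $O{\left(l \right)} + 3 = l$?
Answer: $\frac{5 \sqrt{28147191}}{1018} \approx 26.058$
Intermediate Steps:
$O{\left(l \right)} = -3 + l$
$J = -512$ ($J = \left(-3 - 5\right)^{3} = \left(-8\right)^{3} = -512$)
$I{\left(D \right)} = - \frac{59 + D}{8 \left(-512 + D\right)}$ ($I{\left(D \right)} = - \frac{\left(D + 59\right) \frac{1}{D - 512}}{8} = - \frac{\left(59 + D\right) \frac{1}{-512 + D}}{8} = - \frac{\frac{1}{-512 + D} \left(59 + D\right)}{8} = - \frac{59 + D}{8 \left(-512 + D\right)}$)
$x = 679$ ($x = 1092 - 413 = 679$)
$\sqrt{I{\left(K{\left(-2 \right)} \right)} + x} = \sqrt{\frac{-59 - 3}{8 \left(-512 + 3\right)} + 679} = \sqrt{\frac{-59 - 3}{8 \left(-509\right)} + 679} = \sqrt{\frac{1}{8} \left(- \frac{1}{509}\right) \left(-62\right) + 679} = \sqrt{\frac{31}{2036} + 679} = \sqrt{\frac{1382475}{2036}} = \frac{5 \sqrt{28147191}}{1018}$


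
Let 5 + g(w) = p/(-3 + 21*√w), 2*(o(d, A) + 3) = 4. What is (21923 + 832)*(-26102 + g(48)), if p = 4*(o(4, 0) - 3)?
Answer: -1396646430895/2351 - 3398080*√3/2351 ≈ -5.9407e+8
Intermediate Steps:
o(d, A) = -1 (o(d, A) = -3 + (½)*4 = -3 + 2 = -1)
p = -16 (p = 4*(-1 - 3) = 4*(-4) = -16)
g(w) = -5 - 16/(-3 + 21*√w)
(21923 + 832)*(-26102 + g(48)) = (21923 + 832)*(-26102 + (-1 - 420*√3)/(3*(-1 + 7*√48))) = 22755*(-26102 + (-1 - 420*√3)/(3*(-1 + 7*(4*√3)))) = 22755*(-26102 + (-1 - 420*√3)/(3*(-1 + 28*√3))) = -593951010 + 7585*(-1 - 420*√3)/(-1 + 28*√3)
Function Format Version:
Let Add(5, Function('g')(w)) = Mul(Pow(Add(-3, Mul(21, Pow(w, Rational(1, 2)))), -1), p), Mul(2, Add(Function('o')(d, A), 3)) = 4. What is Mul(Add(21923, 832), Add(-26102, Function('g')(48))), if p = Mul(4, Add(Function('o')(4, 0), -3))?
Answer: Add(Rational(-1396646430895, 2351), Mul(Rational(-3398080, 2351), Pow(3, Rational(1, 2)))) ≈ -5.9407e+8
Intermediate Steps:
Function('o')(d, A) = -1 (Function('o')(d, A) = Add(-3, Mul(Rational(1, 2), 4)) = Add(-3, 2) = -1)
p = -16 (p = Mul(4, Add(-1, -3)) = Mul(4, -4) = -16)
Function('g')(w) = Add(-5, Mul(-16, Pow(Add(-3, Mul(21, Pow(w, Rational(1, 2)))), -1))) (Function('g')(w) = Add(-5, Mul(Pow(Add(-3, Mul(21, Pow(w, Rational(1, 2)))), -1), -16)) = Add(-5, Mul(-16, Pow(Add(-3, Mul(21, Pow(w, Rational(1, 2)))), -1))))
Mul(Add(21923, 832), Add(-26102, Function('g')(48))) = Mul(Add(21923, 832), Add(-26102, Mul(Rational(1, 3), Pow(Add(-1, Mul(7, Pow(48, Rational(1, 2)))), -1), Add(-1, Mul(-105, Pow(48, Rational(1, 2))))))) = Mul(22755, Add(-26102, Mul(Rational(1, 3), Pow(Add(-1, Mul(7, Mul(4, Pow(3, Rational(1, 2))))), -1), Add(-1, Mul(-105, Mul(4, Pow(3, Rational(1, 2)))))))) = Mul(22755, Add(-26102, Mul(Rational(1, 3), Pow(Add(-1, Mul(28, Pow(3, Rational(1, 2)))), -1), Add(-1, Mul(-420, Pow(3, Rational(1, 2))))))) = Add(-593951010, Mul(7585, Pow(Add(-1, Mul(28, Pow(3, Rational(1, 2)))), -1), Add(-1, Mul(-420, Pow(3, Rational(1, 2))))))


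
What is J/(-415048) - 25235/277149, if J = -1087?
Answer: -10172475317/115030138152 ≈ -0.088433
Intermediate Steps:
J/(-415048) - 25235/277149 = -1087/(-415048) - 25235/277149 = -1087*(-1/415048) - 25235*1/277149 = 1087/415048 - 25235/277149 = -10172475317/115030138152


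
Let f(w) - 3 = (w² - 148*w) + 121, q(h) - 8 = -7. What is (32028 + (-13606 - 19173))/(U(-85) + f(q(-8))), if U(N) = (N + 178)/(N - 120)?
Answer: 153955/4808 ≈ 32.021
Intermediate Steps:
q(h) = 1 (q(h) = 8 - 7 = 1)
U(N) = (178 + N)/(-120 + N)
f(w) = 124 + w² - 148*w (f(w) = 3 + ((w² - 148*w) + 121) = 3 + (121 + w² - 148*w) = 124 + w² - 148*w)
(32028 + (-13606 - 19173))/(U(-85) + f(q(-8))) = (32028 + (-13606 - 19173))/((178 - 85)/(-120 - 85) + (124 + 1² - 148*1)) = (32028 - 32779)/(93/(-205) + (124 + 1 - 148)) = -751/(-1/205*93 - 23) = -751/(-93/205 - 23) = -751/(-4808/205) = -751*(-205/4808) = 153955/4808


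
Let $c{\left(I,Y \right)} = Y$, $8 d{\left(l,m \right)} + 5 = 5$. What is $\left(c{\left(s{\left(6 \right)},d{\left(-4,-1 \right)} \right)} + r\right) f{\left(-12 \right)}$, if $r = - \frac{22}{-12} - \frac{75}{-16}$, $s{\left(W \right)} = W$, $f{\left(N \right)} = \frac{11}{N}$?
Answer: $- \frac{3443}{576} \approx -5.9774$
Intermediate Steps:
$d{\left(l,m \right)} = 0$ ($d{\left(l,m \right)} = - \frac{5}{8} + \frac{1}{8} \cdot 5 = - \frac{5}{8} + \frac{5}{8} = 0$)
$r = \frac{313}{48}$ ($r = \left(-22\right) \left(- \frac{1}{12}\right) - - \frac{75}{16} = \frac{11}{6} + \frac{75}{16} = \frac{313}{48} \approx 6.5208$)
$\left(c{\left(s{\left(6 \right)},d{\left(-4,-1 \right)} \right)} + r\right) f{\left(-12 \right)} = \left(0 + \frac{313}{48}\right) \frac{11}{-12} = \frac{313 \cdot 11 \left(- \frac{1}{12}\right)}{48} = \frac{313}{48} \left(- \frac{11}{12}\right) = - \frac{3443}{576}$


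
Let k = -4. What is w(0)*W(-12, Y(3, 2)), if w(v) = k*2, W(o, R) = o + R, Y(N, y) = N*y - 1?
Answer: 56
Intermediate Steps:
Y(N, y) = -1 + N*y
W(o, R) = R + o
w(v) = -8 (w(v) = -4*2 = -8)
w(0)*W(-12, Y(3, 2)) = -8*((-1 + 3*2) - 12) = -8*((-1 + 6) - 12) = -8*(5 - 12) = -8*(-7) = 56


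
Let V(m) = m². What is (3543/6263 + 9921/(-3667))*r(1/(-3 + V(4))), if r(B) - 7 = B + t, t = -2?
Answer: -249495444/22966421 ≈ -10.863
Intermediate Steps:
r(B) = 5 + B (r(B) = 7 + (B - 2) = 7 + (-2 + B) = 5 + B)
(3543/6263 + 9921/(-3667))*r(1/(-3 + V(4))) = (3543/6263 + 9921/(-3667))*(5 + 1/(-3 + 4²)) = (3543*(1/6263) + 9921*(-1/3667))*(5 + 1/(-3 + 16)) = (3543/6263 - 9921/3667)*(5 + 1/13) = -49143042*(5 + 1/13)/22966421 = -49143042/22966421*66/13 = -249495444/22966421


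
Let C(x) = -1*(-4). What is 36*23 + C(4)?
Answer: 832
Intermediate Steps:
C(x) = 4
36*23 + C(4) = 36*23 + 4 = 828 + 4 = 832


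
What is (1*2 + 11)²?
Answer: 169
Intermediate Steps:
(1*2 + 11)² = (2 + 11)² = 13² = 169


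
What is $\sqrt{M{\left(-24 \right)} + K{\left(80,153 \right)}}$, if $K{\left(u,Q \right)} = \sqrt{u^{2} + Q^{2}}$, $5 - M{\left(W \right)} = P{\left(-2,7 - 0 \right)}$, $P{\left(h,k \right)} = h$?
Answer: $\sqrt{7 + \sqrt{29809}} \approx 13.403$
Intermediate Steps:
$M{\left(W \right)} = 7$ ($M{\left(W \right)} = 5 - -2 = 5 + 2 = 7$)
$K{\left(u,Q \right)} = \sqrt{Q^{2} + u^{2}}$
$\sqrt{M{\left(-24 \right)} + K{\left(80,153 \right)}} = \sqrt{7 + \sqrt{153^{2} + 80^{2}}} = \sqrt{7 + \sqrt{23409 + 6400}} = \sqrt{7 + \sqrt{29809}}$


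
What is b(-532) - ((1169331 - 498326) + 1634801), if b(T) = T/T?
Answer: -2305805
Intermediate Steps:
b(T) = 1
b(-532) - ((1169331 - 498326) + 1634801) = 1 - ((1169331 - 498326) + 1634801) = 1 - (671005 + 1634801) = 1 - 1*2305806 = 1 - 2305806 = -2305805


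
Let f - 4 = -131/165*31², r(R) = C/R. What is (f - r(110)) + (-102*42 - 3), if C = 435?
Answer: -1666477/330 ≈ -5049.9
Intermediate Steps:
r(R) = 435/R
f = -125231/165 (f = 4 - 131/165*31² = 4 - 131*1/165*961 = 4 - 131/165*961 = 4 - 125891/165 = -125231/165 ≈ -758.98)
(f - r(110)) + (-102*42 - 3) = (-125231/165 - 435/110) + (-102*42 - 3) = (-125231/165 - 435/110) + (-4284 - 3) = (-125231/165 - 1*87/22) - 4287 = (-125231/165 - 87/22) - 4287 = -251767/330 - 4287 = -1666477/330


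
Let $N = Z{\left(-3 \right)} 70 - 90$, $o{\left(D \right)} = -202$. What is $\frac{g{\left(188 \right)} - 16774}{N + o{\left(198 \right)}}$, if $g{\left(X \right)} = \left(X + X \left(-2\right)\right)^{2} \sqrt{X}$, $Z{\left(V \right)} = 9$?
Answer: $- \frac{8387}{169} + \frac{35344 \sqrt{47}}{169} \approx 1384.1$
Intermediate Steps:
$g{\left(X \right)} = X^{\frac{5}{2}}$ ($g{\left(X \right)} = \left(X - 2 X\right)^{2} \sqrt{X} = \left(- X\right)^{2} \sqrt{X} = X^{2} \sqrt{X} = X^{\frac{5}{2}}$)
$N = 540$ ($N = 9 \cdot 70 - 90 = 630 - 90 = 540$)
$\frac{g{\left(188 \right)} - 16774}{N + o{\left(198 \right)}} = \frac{188^{\frac{5}{2}} - 16774}{540 - 202} = \frac{70688 \sqrt{47} - 16774}{338} = \left(-16774 + 70688 \sqrt{47}\right) \frac{1}{338} = - \frac{8387}{169} + \frac{35344 \sqrt{47}}{169}$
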